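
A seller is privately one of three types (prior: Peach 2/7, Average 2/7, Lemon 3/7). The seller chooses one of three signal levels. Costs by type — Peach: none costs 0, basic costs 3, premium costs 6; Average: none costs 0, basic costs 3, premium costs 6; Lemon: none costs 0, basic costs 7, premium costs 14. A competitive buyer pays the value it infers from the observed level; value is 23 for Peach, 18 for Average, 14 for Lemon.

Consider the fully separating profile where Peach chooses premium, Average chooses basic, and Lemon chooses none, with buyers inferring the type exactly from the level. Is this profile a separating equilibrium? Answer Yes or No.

No

Separating prices: premium → 23, basic → 18, none → 14.
Peach (assigned premium): none: 14 − 0 = 14; basic: 18 − 3 = 15; premium: 23 − 6 = 17. Peach stays.
Average (assigned basic): none: 14 − 0 = 14; basic: 18 − 3 = 15; premium: 23 − 6 = 17. Average prefers premium.
Lemon (assigned none): none: 14 − 0 = 14; basic: 18 − 7 = 11; premium: 23 − 14 = 9. Lemon stays.
At least one type deviates; the separating profile fails.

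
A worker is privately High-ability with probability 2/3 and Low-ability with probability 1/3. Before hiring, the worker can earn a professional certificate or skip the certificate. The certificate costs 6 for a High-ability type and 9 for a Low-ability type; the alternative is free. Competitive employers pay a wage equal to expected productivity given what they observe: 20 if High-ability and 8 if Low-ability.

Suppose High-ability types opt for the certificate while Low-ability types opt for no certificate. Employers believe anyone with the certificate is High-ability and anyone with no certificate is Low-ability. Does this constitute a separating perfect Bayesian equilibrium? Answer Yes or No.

No

Under these beliefs, the certificate earns wage 20 and no certificate earns wage 8.
High-ability: the certificate nets 20 − 6 = 14; no certificate nets 8. High-ability prefers the certificate.
Low-ability: the certificate nets 20 − 9 = 11; no certificate nets 8. Low-ability would deviate to the certificate.
Low-ability has a profitable deviation, so the profile is not an equilibrium.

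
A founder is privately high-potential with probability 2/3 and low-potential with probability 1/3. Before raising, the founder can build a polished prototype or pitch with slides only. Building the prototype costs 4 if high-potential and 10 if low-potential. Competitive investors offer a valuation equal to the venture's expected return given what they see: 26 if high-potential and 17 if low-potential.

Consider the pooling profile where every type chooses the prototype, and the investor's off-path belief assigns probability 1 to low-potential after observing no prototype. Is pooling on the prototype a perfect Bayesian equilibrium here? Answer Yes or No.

On path, the investor holds the prior and pays 2/3·26 + 1/3·17 = 23. Off path (no prototype), believing low-potential, it pays 17.
high-potential: the prototype nets 23 − 4 = 19; no prototype nets 17. high-potential stays.
low-potential: the prototype nets 23 − 10 = 13; no prototype nets 17. low-potential would deviate.
A type deviates, so pooling fails.

No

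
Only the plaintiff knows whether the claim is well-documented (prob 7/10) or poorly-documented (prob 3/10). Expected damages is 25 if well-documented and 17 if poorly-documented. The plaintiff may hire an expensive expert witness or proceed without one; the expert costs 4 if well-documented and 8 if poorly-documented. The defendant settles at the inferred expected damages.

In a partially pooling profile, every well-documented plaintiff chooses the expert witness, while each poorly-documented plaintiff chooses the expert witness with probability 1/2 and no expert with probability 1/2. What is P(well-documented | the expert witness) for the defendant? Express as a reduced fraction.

P(the expert witness) = (7/10)·1 + (3/10)·(1/2) = 17/20.
By Bayes' rule, P(well-documented | the expert witness) = (7/10) / (17/20) = 14/17.

14/17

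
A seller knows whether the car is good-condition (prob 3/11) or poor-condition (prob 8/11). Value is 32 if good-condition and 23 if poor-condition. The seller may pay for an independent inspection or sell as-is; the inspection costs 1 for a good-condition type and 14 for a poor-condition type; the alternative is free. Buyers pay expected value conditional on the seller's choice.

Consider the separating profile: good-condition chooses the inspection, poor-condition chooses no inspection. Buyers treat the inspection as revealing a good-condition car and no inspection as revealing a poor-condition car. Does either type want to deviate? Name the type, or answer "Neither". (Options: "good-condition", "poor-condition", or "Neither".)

The inspection pays 32; no inspection pays 23.
good-condition: assigned the inspection, nets 32 − 1 = 31; deviating to no inspection nets 23.
poor-condition: assigned no inspection, nets 23; deviating to the inspection nets 32 − 14 = 18.
Both types strictly prefer their assigned action; no profitable deviation.

Neither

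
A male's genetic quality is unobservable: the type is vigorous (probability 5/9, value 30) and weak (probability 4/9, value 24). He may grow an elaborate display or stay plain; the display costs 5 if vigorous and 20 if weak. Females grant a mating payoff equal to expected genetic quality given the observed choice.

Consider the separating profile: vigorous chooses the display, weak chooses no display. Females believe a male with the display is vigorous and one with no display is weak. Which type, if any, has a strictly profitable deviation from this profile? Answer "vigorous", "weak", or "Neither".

Neither

The display pays 30; no display pays 24.
vigorous: assigned the display, nets 30 − 5 = 25; deviating to no display nets 24.
weak: assigned no display, nets 24; deviating to the display nets 30 − 20 = 10.
Both types strictly prefer their assigned action; no profitable deviation.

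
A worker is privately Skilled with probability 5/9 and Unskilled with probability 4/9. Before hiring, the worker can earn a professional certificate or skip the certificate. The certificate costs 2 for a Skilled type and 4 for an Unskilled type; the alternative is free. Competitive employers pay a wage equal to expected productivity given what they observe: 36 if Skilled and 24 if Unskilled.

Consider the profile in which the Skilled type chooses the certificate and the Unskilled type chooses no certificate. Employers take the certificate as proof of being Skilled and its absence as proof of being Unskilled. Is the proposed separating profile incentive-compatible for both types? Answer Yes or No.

No

Under these beliefs, the certificate earns wage 36 and no certificate earns wage 24.
Skilled: the certificate nets 36 − 2 = 34; no certificate nets 24. Skilled prefers the certificate.
Unskilled: the certificate nets 36 − 4 = 32; no certificate nets 24. Unskilled would deviate to the certificate.
Unskilled has a profitable deviation, so the profile is not an equilibrium.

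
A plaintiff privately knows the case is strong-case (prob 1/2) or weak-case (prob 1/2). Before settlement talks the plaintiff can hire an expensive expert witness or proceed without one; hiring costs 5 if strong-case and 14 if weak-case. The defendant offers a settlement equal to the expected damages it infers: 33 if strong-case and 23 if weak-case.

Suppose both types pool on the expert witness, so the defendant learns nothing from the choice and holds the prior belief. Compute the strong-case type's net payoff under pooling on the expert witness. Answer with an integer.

23

Pooled settlement = 1/2·33 + 1/2·23 = 28.
strong-case pays cost 5 for the expert witness, so net payoff = 28 − 5 = 23.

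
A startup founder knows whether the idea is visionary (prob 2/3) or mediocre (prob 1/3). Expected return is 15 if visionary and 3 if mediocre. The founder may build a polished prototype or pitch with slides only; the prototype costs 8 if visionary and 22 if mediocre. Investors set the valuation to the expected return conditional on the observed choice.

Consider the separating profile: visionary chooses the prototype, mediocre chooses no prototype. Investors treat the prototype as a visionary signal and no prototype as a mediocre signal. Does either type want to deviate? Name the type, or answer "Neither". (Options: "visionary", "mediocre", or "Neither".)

The prototype pays 15; no prototype pays 3.
visionary: assigned the prototype, nets 15 − 8 = 7; deviating to no prototype nets 3.
mediocre: assigned no prototype, nets 3; deviating to the prototype nets 15 − 22 = -7.
Both types strictly prefer their assigned action; no profitable deviation.

Neither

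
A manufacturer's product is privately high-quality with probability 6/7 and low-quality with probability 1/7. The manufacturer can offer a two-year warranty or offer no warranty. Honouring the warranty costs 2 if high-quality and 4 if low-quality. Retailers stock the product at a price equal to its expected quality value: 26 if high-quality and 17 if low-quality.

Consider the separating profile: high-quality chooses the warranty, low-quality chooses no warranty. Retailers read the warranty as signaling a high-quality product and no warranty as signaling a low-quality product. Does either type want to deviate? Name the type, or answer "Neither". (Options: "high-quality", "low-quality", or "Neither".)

The warranty pays 26; no warranty pays 17.
high-quality: assigned the warranty, nets 26 − 2 = 24; deviating to no warranty nets 17.
low-quality: assigned no warranty, nets 17; deviating to the warranty nets 26 − 4 = 22.
The low-quality type gains 5 by deviating.

low-quality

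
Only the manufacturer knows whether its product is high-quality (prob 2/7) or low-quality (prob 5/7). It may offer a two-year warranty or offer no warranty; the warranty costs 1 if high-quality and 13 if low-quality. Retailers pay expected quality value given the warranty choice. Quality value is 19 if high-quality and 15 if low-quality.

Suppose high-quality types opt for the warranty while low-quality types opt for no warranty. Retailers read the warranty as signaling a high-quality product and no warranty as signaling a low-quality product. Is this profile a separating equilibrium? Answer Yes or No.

Under these beliefs, the warranty earns price 19 and no warranty earns price 15.
high-quality: the warranty nets 19 − 1 = 18; no warranty nets 15. high-quality prefers the warranty.
low-quality: the warranty nets 19 − 13 = 6; no warranty nets 15. low-quality prefers no warranty.
Neither type deviates, so the separating profile is an equilibrium.

Yes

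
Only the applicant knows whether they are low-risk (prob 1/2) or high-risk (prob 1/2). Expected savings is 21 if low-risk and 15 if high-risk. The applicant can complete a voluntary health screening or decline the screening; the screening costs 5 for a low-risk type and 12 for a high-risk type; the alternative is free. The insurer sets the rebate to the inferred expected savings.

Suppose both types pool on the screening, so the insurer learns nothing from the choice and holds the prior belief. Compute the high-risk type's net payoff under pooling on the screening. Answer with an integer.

Pooled rebate = 1/2·21 + 1/2·15 = 18.
high-risk pays cost 12 for the screening, so net payoff = 18 − 12 = 6.

6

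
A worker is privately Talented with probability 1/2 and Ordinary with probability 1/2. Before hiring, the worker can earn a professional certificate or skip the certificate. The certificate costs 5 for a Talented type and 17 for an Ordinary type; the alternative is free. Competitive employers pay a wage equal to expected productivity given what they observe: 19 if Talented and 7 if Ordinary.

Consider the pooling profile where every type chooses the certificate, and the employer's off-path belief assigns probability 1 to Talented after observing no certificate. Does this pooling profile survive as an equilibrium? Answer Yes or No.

No

On path, the employer holds the prior and pays 1/2·19 + 1/2·7 = 13. Off path (no certificate), believing Talented, it pays 19.
Talented: the certificate nets 13 − 5 = 8; no certificate nets 19. Talented would deviate.
Ordinary: the certificate nets 13 − 17 = -4; no certificate nets 19. Ordinary would deviate.
A type deviates, so pooling fails.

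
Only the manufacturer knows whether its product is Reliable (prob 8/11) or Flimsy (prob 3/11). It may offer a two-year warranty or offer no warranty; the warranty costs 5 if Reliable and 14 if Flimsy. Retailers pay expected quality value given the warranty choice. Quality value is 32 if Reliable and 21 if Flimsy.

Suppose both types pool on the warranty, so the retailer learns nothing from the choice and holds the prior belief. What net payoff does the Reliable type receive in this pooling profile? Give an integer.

24

Pooled price = 8/11·32 + 3/11·21 = 29.
Reliable pays cost 5 for the warranty, so net payoff = 29 − 5 = 24.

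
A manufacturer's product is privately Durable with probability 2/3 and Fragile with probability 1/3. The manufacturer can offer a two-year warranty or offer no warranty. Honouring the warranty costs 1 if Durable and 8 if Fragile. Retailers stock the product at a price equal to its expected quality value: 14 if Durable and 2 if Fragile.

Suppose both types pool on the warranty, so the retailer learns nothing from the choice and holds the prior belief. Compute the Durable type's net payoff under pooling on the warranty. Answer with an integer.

Pooled price = 2/3·14 + 1/3·2 = 10.
Durable pays cost 1 for the warranty, so net payoff = 10 − 1 = 9.

9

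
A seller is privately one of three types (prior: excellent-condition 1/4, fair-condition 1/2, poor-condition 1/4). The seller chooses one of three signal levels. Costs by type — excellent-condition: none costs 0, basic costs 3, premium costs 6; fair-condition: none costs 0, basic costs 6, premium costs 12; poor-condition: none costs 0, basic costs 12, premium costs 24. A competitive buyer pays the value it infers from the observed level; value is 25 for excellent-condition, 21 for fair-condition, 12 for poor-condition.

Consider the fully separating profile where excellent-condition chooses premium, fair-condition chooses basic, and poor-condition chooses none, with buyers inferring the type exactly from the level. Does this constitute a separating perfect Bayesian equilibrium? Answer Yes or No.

Yes

Separating prices: premium → 25, basic → 21, none → 12.
excellent-condition (assigned premium): none: 12 − 0 = 12; basic: 21 − 3 = 18; premium: 25 − 6 = 19. excellent-condition stays.
fair-condition (assigned basic): none: 12 − 0 = 12; basic: 21 − 6 = 15; premium: 25 − 12 = 13. fair-condition stays.
poor-condition (assigned none): none: 12 − 0 = 12; basic: 21 − 12 = 9; premium: 25 − 24 = 1. poor-condition stays.
Every type prefers its assigned level; separation holds.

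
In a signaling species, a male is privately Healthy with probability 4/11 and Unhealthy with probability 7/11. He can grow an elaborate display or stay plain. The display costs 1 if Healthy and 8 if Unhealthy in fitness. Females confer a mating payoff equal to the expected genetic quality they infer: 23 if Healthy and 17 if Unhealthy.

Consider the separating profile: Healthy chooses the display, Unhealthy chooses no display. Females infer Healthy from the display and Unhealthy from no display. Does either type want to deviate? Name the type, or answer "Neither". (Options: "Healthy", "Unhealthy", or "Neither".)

The display pays 23; no display pays 17.
Healthy: assigned the display, nets 23 − 1 = 22; deviating to no display nets 17.
Unhealthy: assigned no display, nets 17; deviating to the display nets 23 − 8 = 15.
Both types strictly prefer their assigned action; no profitable deviation.

Neither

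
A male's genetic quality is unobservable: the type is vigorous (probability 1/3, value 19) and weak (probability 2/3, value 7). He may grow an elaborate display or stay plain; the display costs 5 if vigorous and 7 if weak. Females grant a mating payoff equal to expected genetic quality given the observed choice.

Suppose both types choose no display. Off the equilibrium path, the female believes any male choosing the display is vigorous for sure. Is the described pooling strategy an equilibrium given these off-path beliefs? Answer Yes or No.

On path, the female holds the prior and pays 1/3·19 + 2/3·7 = 11. Off path (the display), believing vigorous, it pays 19.
vigorous: no display nets 11; the display nets 19 − 5 = 14. vigorous would deviate.
weak: no display nets 11; the display nets 19 − 7 = 12. weak would deviate.
A type deviates, so pooling fails.

No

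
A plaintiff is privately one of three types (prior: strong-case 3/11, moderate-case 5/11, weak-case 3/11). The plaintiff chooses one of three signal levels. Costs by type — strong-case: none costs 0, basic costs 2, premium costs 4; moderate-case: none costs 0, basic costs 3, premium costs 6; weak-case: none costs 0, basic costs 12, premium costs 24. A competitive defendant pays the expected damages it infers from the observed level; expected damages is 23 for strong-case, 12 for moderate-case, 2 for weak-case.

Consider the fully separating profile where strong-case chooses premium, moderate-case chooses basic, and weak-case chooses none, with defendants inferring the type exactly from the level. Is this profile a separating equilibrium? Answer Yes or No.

No

Separating settlements: premium → 23, basic → 12, none → 2.
strong-case (assigned premium): none: 2 − 0 = 2; basic: 12 − 2 = 10; premium: 23 − 4 = 19. strong-case stays.
moderate-case (assigned basic): none: 2 − 0 = 2; basic: 12 − 3 = 9; premium: 23 − 6 = 17. moderate-case prefers premium.
weak-case (assigned none): none: 2 − 0 = 2; basic: 12 − 12 = 0; premium: 23 − 24 = -1. weak-case stays.
At least one type deviates; the separating profile fails.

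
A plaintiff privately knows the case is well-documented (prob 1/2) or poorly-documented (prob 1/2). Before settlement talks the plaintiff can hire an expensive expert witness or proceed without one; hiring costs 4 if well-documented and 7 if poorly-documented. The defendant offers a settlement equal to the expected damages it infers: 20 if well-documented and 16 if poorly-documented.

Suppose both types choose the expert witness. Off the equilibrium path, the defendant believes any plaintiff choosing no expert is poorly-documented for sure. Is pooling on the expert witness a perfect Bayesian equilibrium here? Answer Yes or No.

On path, the defendant holds the prior and pays 1/2·20 + 1/2·16 = 18. Off path (no expert), believing poorly-documented, it pays 16.
well-documented: the expert witness nets 18 − 4 = 14; no expert nets 16. well-documented would deviate.
poorly-documented: the expert witness nets 18 − 7 = 11; no expert nets 16. poorly-documented would deviate.
A type deviates, so pooling fails.

No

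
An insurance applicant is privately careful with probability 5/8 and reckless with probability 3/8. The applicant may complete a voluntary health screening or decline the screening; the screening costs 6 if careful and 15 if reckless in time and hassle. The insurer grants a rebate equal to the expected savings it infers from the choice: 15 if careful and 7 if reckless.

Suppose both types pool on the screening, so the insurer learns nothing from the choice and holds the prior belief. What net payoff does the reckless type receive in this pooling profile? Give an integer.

Pooled rebate = 5/8·15 + 3/8·7 = 12.
reckless pays cost 15 for the screening, so net payoff = 12 − 15 = -3.

-3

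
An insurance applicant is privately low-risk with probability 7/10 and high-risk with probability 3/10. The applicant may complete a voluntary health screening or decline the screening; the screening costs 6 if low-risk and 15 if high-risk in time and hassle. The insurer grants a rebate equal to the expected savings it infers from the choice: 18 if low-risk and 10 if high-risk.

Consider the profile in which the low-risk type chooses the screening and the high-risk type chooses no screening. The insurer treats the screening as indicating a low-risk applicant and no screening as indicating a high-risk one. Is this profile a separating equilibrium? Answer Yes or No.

Under these beliefs, the screening earns rebate 18 and no screening earns rebate 10.
low-risk: the screening nets 18 − 6 = 12; no screening nets 10. low-risk prefers the screening.
high-risk: the screening nets 18 − 15 = 3; no screening nets 10. high-risk prefers no screening.
Neither type deviates, so the separating profile is an equilibrium.

Yes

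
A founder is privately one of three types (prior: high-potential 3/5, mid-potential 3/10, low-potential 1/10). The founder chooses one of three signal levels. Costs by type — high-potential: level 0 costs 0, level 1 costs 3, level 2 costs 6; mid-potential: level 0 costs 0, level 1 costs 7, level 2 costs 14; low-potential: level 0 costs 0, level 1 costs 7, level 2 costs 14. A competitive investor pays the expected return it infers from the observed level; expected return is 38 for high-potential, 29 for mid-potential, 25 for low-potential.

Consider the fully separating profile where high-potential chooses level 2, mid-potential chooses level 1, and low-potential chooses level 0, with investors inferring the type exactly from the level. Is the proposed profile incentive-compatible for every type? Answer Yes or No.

No

Separating valuations: level 2 → 38, level 1 → 29, level 0 → 25.
high-potential (assigned level 2): level 0: 25 − 0 = 25; level 1: 29 − 3 = 26; level 2: 38 − 6 = 32. high-potential stays.
mid-potential (assigned level 1): level 0: 25 − 0 = 25; level 1: 29 − 7 = 22; level 2: 38 − 14 = 24. mid-potential prefers level 0.
low-potential (assigned level 0): level 0: 25 − 0 = 25; level 1: 29 − 7 = 22; level 2: 38 − 14 = 24. low-potential stays.
At least one type deviates; the separating profile fails.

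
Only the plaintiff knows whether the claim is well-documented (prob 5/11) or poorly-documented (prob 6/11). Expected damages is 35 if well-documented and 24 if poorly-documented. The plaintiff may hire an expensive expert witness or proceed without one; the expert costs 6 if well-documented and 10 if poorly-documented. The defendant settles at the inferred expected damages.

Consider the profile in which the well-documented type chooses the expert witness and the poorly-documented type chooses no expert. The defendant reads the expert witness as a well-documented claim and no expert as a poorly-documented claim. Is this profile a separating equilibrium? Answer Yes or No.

Under these beliefs, the expert witness earns settlement 35 and no expert earns settlement 24.
well-documented: the expert witness nets 35 − 6 = 29; no expert nets 24. well-documented prefers the expert witness.
poorly-documented: the expert witness nets 35 − 10 = 25; no expert nets 24. poorly-documented would deviate to the expert witness.
poorly-documented has a profitable deviation, so the profile is not an equilibrium.

No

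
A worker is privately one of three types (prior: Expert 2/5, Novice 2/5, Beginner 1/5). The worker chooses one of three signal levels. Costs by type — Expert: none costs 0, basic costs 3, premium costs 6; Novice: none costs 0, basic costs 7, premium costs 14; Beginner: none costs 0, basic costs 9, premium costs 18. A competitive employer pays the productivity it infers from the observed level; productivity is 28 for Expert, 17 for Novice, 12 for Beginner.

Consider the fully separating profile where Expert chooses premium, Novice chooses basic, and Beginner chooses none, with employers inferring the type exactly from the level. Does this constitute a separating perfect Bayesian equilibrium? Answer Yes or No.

Separating wages: premium → 28, basic → 17, none → 12.
Expert (assigned premium): none: 12 − 0 = 12; basic: 17 − 3 = 14; premium: 28 − 6 = 22. Expert stays.
Novice (assigned basic): none: 12 − 0 = 12; basic: 17 − 7 = 10; premium: 28 − 14 = 14. Novice prefers premium.
Beginner (assigned none): none: 12 − 0 = 12; basic: 17 − 9 = 8; premium: 28 − 18 = 10. Beginner stays.
At least one type deviates; the separating profile fails.

No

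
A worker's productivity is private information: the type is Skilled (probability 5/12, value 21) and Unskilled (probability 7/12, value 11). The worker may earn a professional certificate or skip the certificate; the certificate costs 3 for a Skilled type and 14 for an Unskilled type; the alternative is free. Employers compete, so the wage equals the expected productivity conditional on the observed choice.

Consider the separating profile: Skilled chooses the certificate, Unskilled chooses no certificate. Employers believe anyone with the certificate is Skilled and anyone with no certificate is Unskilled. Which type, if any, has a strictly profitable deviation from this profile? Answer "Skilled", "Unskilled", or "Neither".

Neither

The certificate pays 21; no certificate pays 11.
Skilled: assigned the certificate, nets 21 − 3 = 18; deviating to no certificate nets 11.
Unskilled: assigned no certificate, nets 11; deviating to the certificate nets 21 − 14 = 7.
Both types strictly prefer their assigned action; no profitable deviation.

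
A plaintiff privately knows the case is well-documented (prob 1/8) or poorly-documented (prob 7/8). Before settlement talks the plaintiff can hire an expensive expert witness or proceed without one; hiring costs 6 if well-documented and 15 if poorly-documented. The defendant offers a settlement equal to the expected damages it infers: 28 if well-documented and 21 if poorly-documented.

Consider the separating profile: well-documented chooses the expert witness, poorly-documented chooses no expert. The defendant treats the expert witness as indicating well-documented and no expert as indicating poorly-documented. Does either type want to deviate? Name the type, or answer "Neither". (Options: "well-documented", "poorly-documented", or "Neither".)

The expert witness pays 28; no expert pays 21.
well-documented: assigned the expert witness, nets 28 − 6 = 22; deviating to no expert nets 21.
poorly-documented: assigned no expert, nets 21; deviating to the expert witness nets 28 − 15 = 13.
Both types strictly prefer their assigned action; no profitable deviation.

Neither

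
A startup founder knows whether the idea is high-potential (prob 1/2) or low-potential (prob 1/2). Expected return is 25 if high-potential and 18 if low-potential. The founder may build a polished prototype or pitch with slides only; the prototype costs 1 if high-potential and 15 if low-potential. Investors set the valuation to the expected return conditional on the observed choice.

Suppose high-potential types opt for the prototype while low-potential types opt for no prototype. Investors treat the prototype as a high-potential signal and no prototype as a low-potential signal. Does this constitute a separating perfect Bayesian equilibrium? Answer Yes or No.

Under these beliefs, the prototype earns valuation 25 and no prototype earns valuation 18.
high-potential: the prototype nets 25 − 1 = 24; no prototype nets 18. high-potential prefers the prototype.
low-potential: the prototype nets 25 − 15 = 10; no prototype nets 18. low-potential prefers no prototype.
Neither type deviates, so the separating profile is an equilibrium.

Yes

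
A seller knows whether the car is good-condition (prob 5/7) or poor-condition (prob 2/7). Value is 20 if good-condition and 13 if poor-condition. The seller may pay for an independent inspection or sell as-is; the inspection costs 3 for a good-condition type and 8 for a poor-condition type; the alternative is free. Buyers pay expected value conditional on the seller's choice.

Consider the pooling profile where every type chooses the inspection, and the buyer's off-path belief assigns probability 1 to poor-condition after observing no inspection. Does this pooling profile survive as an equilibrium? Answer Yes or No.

No

On path, the buyer holds the prior and pays 5/7·20 + 2/7·13 = 18. Off path (no inspection), believing poor-condition, it pays 13.
good-condition: the inspection nets 18 − 3 = 15; no inspection nets 13. good-condition stays.
poor-condition: the inspection nets 18 − 8 = 10; no inspection nets 13. poor-condition would deviate.
A type deviates, so pooling fails.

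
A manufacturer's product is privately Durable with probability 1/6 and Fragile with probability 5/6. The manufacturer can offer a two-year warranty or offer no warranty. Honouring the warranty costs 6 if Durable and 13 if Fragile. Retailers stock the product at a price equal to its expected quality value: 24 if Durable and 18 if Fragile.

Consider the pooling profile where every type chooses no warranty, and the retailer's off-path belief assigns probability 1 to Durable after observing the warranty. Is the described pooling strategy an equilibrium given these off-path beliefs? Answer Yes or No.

On path, the retailer holds the prior and pays 1/6·24 + 5/6·18 = 19. Off path (the warranty), believing Durable, it pays 24.
Durable: no warranty nets 19; the warranty nets 24 − 6 = 18. Durable stays.
Fragile: no warranty nets 19; the warranty nets 24 − 13 = 11. Fragile stays.
No type deviates, so pooling is sustained.

Yes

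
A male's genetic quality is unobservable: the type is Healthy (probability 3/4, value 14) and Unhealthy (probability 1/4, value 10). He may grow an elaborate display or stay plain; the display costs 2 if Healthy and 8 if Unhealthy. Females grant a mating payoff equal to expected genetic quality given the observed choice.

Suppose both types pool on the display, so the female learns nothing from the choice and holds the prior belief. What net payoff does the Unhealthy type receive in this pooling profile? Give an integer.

5

Pooled mating payoff = 3/4·14 + 1/4·10 = 13.
Unhealthy pays cost 8 for the display, so net payoff = 13 − 8 = 5.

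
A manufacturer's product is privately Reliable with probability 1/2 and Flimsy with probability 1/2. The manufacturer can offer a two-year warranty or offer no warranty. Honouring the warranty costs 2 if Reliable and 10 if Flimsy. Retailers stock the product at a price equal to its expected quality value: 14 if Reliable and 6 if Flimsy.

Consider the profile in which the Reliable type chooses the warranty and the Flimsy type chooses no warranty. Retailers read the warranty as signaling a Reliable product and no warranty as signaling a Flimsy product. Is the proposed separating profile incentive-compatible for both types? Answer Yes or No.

Yes

Under these beliefs, the warranty earns price 14 and no warranty earns price 6.
Reliable: the warranty nets 14 − 2 = 12; no warranty nets 6. Reliable prefers the warranty.
Flimsy: the warranty nets 14 − 10 = 4; no warranty nets 6. Flimsy prefers no warranty.
Neither type deviates, so the separating profile is an equilibrium.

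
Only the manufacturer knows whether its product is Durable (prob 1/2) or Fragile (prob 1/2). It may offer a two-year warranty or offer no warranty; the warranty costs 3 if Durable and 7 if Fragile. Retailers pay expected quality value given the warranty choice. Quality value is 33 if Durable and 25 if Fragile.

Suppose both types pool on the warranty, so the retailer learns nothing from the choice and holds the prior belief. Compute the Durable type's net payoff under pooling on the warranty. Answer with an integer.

26

Pooled price = 1/2·33 + 1/2·25 = 29.
Durable pays cost 3 for the warranty, so net payoff = 29 − 3 = 26.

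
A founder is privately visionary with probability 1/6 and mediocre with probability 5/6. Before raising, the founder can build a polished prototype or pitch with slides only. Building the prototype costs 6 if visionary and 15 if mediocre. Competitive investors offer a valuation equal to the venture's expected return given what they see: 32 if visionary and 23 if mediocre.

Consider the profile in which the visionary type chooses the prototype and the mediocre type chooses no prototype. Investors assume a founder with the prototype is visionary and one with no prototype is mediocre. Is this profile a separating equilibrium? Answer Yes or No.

Under these beliefs, the prototype earns valuation 32 and no prototype earns valuation 23.
visionary: the prototype nets 32 − 6 = 26; no prototype nets 23. visionary prefers the prototype.
mediocre: the prototype nets 32 − 15 = 17; no prototype nets 23. mediocre prefers no prototype.
Neither type deviates, so the separating profile is an equilibrium.

Yes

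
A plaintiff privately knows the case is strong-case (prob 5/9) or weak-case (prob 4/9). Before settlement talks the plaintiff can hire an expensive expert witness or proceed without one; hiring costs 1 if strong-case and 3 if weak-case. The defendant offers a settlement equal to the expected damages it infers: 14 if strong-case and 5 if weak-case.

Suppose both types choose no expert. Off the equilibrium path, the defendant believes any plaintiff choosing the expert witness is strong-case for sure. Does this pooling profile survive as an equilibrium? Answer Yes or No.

No

On path, the defendant holds the prior and pays 5/9·14 + 4/9·5 = 10. Off path (the expert witness), believing strong-case, it pays 14.
strong-case: no expert nets 10; the expert witness nets 14 − 1 = 13. strong-case would deviate.
weak-case: no expert nets 10; the expert witness nets 14 − 3 = 11. weak-case would deviate.
A type deviates, so pooling fails.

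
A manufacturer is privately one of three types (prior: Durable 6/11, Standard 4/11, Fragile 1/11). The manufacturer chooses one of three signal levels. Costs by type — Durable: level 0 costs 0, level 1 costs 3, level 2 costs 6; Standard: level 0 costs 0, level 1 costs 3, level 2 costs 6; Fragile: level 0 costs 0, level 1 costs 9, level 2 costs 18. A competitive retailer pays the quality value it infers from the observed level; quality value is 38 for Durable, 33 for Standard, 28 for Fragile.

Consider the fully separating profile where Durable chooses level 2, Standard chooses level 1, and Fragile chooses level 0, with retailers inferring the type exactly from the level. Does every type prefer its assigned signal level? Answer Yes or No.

Separating prices: level 2 → 38, level 1 → 33, level 0 → 28.
Durable (assigned level 2): level 0: 28 − 0 = 28; level 1: 33 − 3 = 30; level 2: 38 − 6 = 32. Durable stays.
Standard (assigned level 1): level 0: 28 − 0 = 28; level 1: 33 − 3 = 30; level 2: 38 − 6 = 32. Standard prefers level 2.
Fragile (assigned level 0): level 0: 28 − 0 = 28; level 1: 33 − 9 = 24; level 2: 38 − 18 = 20. Fragile stays.
At least one type deviates; the separating profile fails.

No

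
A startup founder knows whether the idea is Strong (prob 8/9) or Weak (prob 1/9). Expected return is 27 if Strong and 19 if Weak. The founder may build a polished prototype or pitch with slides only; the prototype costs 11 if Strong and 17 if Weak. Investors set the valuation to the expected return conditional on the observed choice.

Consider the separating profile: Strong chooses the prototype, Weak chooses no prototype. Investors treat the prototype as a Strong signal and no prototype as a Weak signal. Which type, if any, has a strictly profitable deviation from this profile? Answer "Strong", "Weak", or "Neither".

The prototype pays 27; no prototype pays 19.
Strong: assigned the prototype, nets 27 − 11 = 16; deviating to no prototype nets 19.
Weak: assigned no prototype, nets 19; deviating to the prototype nets 27 − 17 = 10.
The Strong type gains 3 by deviating.

Strong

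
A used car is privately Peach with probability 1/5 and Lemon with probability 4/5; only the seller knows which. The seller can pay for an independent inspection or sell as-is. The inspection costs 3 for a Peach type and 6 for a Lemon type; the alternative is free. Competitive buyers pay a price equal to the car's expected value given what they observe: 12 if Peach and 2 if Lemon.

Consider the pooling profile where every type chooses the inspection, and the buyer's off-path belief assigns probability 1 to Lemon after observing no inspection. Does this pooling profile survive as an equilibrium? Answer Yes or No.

On path, the buyer holds the prior and pays 1/5·12 + 4/5·2 = 4. Off path (no inspection), believing Lemon, it pays 2.
Peach: the inspection nets 4 − 3 = 1; no inspection nets 2. Peach would deviate.
Lemon: the inspection nets 4 − 6 = -2; no inspection nets 2. Lemon would deviate.
A type deviates, so pooling fails.

No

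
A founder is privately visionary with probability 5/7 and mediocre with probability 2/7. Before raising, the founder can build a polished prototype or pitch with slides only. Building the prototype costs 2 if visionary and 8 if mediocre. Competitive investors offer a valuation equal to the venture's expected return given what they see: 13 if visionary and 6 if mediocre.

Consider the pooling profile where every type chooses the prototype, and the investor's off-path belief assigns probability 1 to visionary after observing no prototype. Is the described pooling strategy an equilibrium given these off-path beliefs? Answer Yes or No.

On path, the investor holds the prior and pays 5/7·13 + 2/7·6 = 11. Off path (no prototype), believing visionary, it pays 13.
visionary: the prototype nets 11 − 2 = 9; no prototype nets 13. visionary would deviate.
mediocre: the prototype nets 11 − 8 = 3; no prototype nets 13. mediocre would deviate.
A type deviates, so pooling fails.

No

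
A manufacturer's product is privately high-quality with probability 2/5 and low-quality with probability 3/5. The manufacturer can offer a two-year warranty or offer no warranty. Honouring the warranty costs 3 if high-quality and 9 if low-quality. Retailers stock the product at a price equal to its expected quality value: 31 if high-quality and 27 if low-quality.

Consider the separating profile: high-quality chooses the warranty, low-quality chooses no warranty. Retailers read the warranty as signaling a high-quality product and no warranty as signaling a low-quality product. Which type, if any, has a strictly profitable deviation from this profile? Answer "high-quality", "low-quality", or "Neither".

The warranty pays 31; no warranty pays 27.
high-quality: assigned the warranty, nets 31 − 3 = 28; deviating to no warranty nets 27.
low-quality: assigned no warranty, nets 27; deviating to the warranty nets 31 − 9 = 22.
Both types strictly prefer their assigned action; no profitable deviation.

Neither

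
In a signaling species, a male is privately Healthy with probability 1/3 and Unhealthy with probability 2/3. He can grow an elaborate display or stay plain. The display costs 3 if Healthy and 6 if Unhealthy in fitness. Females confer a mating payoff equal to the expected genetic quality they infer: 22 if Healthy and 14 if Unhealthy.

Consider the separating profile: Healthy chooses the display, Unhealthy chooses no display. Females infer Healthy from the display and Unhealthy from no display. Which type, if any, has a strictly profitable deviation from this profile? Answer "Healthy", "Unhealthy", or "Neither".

The display pays 22; no display pays 14.
Healthy: assigned the display, nets 22 − 3 = 19; deviating to no display nets 14.
Unhealthy: assigned no display, nets 14; deviating to the display nets 22 − 6 = 16.
The Unhealthy type gains 2 by deviating.

Unhealthy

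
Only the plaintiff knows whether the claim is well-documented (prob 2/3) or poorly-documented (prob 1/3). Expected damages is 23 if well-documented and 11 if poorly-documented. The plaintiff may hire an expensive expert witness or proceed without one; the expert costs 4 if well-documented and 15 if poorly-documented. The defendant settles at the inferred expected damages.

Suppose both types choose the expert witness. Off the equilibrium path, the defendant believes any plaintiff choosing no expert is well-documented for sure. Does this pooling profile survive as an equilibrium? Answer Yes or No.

On path, the defendant holds the prior and pays 2/3·23 + 1/3·11 = 19. Off path (no expert), believing well-documented, it pays 23.
well-documented: the expert witness nets 19 − 4 = 15; no expert nets 23. well-documented would deviate.
poorly-documented: the expert witness nets 19 − 15 = 4; no expert nets 23. poorly-documented would deviate.
A type deviates, so pooling fails.

No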